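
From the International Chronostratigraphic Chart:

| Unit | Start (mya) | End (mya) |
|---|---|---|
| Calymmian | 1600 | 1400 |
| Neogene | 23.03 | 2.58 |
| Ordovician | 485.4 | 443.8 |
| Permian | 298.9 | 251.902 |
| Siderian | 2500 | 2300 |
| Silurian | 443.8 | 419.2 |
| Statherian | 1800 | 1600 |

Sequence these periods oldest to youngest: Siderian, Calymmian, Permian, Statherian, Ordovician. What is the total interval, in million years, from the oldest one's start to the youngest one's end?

Start ages (Ma): Siderian 2500, Statherian 1800, Calymmian 1600, Ordovician 485.4, Permian 298.9.
Ordered oldest to youngest: Siderian, Statherian, Calymmian, Ordovician, Permian.
Span = 2500 − 251.902 = 2248.098 Myr.

Siderian → Statherian → Calymmian → Ordovician → Permian; total span 2248.098 Myr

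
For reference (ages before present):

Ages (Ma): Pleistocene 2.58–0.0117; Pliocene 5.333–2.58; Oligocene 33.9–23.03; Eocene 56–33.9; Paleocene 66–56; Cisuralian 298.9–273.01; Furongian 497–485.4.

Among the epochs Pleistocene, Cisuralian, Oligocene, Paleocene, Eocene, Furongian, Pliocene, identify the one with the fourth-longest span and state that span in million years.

Durations: Pleistocene 2.5683; Cisuralian 25.89; Oligocene 10.87; Paleocene 10; Eocene 22.1; Furongian 11.6; Pliocene 2.753 Myr.
Sorted longest-first: Cisuralian (25.89), Eocene (22.1), Furongian (11.6), Oligocene (10.87), Paleocene (10), Pliocene (2.753), Pleistocene (2.5683).
The fourth longest is Oligocene at 10.87 Myr.

Oligocene, 10.87 million years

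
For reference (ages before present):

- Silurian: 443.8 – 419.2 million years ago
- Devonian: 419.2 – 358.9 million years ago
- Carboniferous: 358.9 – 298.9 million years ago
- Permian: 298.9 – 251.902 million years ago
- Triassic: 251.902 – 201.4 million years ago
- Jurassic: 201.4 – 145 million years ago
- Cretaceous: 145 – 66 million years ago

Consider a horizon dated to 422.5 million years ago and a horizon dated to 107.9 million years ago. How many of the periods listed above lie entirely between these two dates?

422.5 Ma sits inside the Silurian (443.8–419.2) and 107.9 Ma inside the Cretaceous (145–66); neither of those is wholly between the two dates.
The listed periods lying completely between them are Devonian, Carboniferous, Permian, Triassic, Jurassic — 5 in all.

5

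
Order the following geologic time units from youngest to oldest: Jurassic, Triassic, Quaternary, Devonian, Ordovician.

Era membership (oldest first within each) — Paleozoic: Ordovician, Devonian; Mesozoic: Triassic, Jurassic; Cenozoic: Quaternary. Paleozoic precedes Mesozoic, which precedes Cenozoic. Concatenating the groups in that era order and then reversing gives youngest to oldest.

Quaternary, then Jurassic, then Triassic, then Devonian, then Ordovician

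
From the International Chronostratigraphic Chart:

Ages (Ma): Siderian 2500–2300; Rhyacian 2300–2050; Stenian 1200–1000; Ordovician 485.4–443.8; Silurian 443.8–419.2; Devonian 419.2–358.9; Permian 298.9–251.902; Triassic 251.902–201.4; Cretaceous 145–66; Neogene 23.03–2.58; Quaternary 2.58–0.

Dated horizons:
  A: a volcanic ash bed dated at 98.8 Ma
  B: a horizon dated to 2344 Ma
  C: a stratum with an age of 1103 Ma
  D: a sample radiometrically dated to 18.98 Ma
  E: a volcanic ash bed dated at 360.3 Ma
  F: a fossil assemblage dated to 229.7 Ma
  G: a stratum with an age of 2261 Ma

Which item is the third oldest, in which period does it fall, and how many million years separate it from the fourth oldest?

C, in the Stenian; 742.7 million years to E

Larger Ma means older, so oldest first: B 2344 > G 2261 > C 1103 > E 360.3 > F 229.7 > A 98.8 > D 18.98.
Counting 3 along gives C (1103 Ma); the excerpt puts that inside the Stenian, 1200–1000 Ma.
Next in line is E (360.3 Ma), and 1103 − 360.3 = 742.7 Myr.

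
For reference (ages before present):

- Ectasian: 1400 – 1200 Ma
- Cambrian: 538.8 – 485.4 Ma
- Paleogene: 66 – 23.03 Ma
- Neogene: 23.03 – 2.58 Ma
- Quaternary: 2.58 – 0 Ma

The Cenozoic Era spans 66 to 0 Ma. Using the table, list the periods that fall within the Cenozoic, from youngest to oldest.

Periods with both bounds inside 66–0 Ma: Quaternary (2.58–0), Neogene (23.03–2.58), Paleogene (66–23.03).

Quaternary, Neogene, Paleogene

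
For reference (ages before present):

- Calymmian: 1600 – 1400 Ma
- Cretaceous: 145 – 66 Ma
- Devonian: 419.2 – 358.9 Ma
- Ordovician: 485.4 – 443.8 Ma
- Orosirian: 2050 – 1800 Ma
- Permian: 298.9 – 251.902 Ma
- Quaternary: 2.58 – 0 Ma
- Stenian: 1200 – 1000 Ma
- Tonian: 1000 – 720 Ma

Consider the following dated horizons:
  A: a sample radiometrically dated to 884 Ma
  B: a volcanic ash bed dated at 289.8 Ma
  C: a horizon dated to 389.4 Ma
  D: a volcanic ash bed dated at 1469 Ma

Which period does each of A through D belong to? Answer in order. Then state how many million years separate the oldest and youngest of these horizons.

A — Tonian; B — Permian; C — Devonian; D — Calymmian; span 1179.2 million years

A: 884 Ma lies in 1000–720 Ma, so Tonian.
B: 289.8 Ma lies in 298.9–251.902 Ma, so Permian.
C: 389.4 Ma lies in 419.2–358.9 Ma, so Devonian.
D: 1469 Ma lies in 1600–1400 Ma, so Calymmian.
Oldest = 1469 Ma, youngest = 289.8 Ma → span 1179.2 Myr.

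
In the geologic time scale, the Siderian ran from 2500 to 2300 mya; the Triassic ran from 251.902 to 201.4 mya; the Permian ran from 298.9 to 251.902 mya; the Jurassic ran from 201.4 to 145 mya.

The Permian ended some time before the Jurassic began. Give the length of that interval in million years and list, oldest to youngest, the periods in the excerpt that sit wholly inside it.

50.502 million years; Triassic

End of Permian = 251.902 Ma; start of Jurassic = 201.4 Ma.
Gap = 251.902 − 201.4 = 50.502 Myr.
Periods wholly inside 251.902–201.4 Ma: Triassic (251.902–201.4).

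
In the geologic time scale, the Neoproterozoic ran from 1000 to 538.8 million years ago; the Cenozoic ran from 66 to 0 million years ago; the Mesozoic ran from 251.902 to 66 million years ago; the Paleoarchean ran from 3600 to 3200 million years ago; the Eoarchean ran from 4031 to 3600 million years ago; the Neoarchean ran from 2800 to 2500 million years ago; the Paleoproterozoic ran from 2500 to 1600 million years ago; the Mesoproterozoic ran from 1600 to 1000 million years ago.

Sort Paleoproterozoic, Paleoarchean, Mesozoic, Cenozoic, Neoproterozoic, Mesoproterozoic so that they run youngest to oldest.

Cenozoic, Mesozoic, Neoproterozoic, Mesoproterozoic, Paleoproterozoic, Paleoarchean

Sorting by start age (ascending Ma, since larger Ma = older): Cenozoic began 66, Mesozoic began 251.902, Neoproterozoic began 1000, Mesoproterozoic began 1600, Paleoproterozoic began 2500, Paleoarchean began 3600.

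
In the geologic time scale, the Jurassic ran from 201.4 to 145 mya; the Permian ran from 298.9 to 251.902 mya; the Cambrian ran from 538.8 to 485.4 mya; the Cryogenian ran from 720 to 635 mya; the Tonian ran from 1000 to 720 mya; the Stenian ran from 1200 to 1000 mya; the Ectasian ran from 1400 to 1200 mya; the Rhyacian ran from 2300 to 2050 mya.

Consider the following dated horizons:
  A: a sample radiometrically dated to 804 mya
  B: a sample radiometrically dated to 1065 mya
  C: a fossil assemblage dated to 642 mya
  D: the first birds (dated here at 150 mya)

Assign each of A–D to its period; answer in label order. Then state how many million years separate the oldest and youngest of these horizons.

A — Tonian; B — Stenian; C — Cryogenian; D — Jurassic; span 915 million years

Match each age against the start–end ranges in the excerpt: A = 804 Ma → Tonian (1000–720); B = 1065 Ma → Stenian (1200–1000); C = 642 Ma → Cryogenian (720–635); D = 150 Ma → Jurassic (201.4–145).
The largest age is 1065 Ma and the smallest is 150 Ma; their difference is 915 Myr.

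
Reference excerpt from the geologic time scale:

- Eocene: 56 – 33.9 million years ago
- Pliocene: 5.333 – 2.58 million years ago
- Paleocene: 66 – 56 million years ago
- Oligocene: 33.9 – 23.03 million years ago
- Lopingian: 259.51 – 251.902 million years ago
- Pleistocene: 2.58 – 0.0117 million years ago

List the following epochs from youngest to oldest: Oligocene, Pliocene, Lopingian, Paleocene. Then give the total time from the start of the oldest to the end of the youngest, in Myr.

Start ages (Ma): Lopingian 259.51, Paleocene 66, Oligocene 33.9, Pliocene 5.333.
Ordered youngest to oldest: Pliocene, Oligocene, Paleocene, Lopingian.
Span = 259.51 − 2.58 = 256.93 Myr.

Pliocene → Oligocene → Paleocene → Lopingian; total span 256.93 Myr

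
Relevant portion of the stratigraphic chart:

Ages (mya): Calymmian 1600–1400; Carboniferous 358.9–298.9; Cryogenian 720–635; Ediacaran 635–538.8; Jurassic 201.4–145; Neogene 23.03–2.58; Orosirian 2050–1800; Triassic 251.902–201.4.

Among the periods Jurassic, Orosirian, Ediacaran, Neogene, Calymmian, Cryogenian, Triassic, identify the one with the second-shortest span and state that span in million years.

Triassic, 50.502 million years

Durations: Jurassic 56.4; Orosirian 250; Ediacaran 96.2; Neogene 20.45; Calymmian 200; Cryogenian 85; Triassic 50.502 Myr.
Sorted shortest-first: Neogene (20.45), Triassic (50.502), Jurassic (56.4), Cryogenian (85), Ediacaran (96.2), Calymmian (200), Orosirian (250).
The second shortest is Triassic at 50.502 Myr.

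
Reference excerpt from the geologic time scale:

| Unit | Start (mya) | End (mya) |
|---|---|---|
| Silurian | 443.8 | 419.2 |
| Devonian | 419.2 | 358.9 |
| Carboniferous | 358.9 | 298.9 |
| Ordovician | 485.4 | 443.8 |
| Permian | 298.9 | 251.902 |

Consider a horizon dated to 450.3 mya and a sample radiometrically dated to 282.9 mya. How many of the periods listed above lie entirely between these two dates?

The older date is 450.3 Ma and the younger is 282.9 Ma.
Periods with start < 450.3 and end > 282.9 Ma: Silurian (443.8–419.2), Devonian (419.2–358.9), Carboniferous (358.9–298.9).
That is 3 complete periods.

3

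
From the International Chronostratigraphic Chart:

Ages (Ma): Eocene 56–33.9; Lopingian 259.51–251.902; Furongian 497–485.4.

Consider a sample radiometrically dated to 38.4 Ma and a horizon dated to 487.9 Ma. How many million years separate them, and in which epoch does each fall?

Elapsed time: 487.9 − 38.4 = 449.5 Myr.
38.4 Ma lies within 56–33.9 Ma: Eocene.
487.9 Ma lies within 497–485.4 Ma: Furongian.

449.5 million years apart; the first in the Eocene, the second in the Furongian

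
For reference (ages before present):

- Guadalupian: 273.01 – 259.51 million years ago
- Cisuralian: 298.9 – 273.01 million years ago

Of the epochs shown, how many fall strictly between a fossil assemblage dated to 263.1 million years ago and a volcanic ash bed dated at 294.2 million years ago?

The older date is 294.2 Ma and the younger is 263.1 Ma.
No epoch both begins after 294.2 Ma and ends before 263.1 Ma, so the count is 0.

0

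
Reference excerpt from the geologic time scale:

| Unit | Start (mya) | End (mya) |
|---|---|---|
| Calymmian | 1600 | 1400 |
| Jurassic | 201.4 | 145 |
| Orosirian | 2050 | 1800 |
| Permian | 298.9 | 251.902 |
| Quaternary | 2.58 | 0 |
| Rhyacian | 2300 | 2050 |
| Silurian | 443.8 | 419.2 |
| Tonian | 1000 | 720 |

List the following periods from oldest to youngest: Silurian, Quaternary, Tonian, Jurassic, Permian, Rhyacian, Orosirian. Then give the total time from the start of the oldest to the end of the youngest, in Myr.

Rhyacian, Orosirian, Tonian, Silurian, Permian, Jurassic, Quaternary; total span 2300 Myr

From the excerpt: Silurian 443.8–419.2; Quaternary 2.58–0; Tonian 1000–720; Jurassic 201.4–145; Permian 298.9–251.902; Rhyacian 2300–2050; Orosirian 2050–1800 (Ma).
Larger Ma is earlier, so the oldest is Rhyacian and the youngest is Quaternary; oldest to youngest: Rhyacian, Orosirian, Tonian, Silurian, Permian, Jurassic, Quaternary.
Oldest start 2300 minus youngest end 0 gives 2300 Myr overall.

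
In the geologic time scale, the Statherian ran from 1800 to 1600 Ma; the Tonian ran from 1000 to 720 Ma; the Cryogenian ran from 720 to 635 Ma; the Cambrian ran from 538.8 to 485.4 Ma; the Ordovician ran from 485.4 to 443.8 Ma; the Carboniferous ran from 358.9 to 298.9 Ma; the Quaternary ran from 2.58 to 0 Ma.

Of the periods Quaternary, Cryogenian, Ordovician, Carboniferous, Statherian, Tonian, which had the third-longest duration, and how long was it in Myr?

Cryogenian, 85 million years

Durations: Quaternary 2.58; Cryogenian 85; Ordovician 41.6; Carboniferous 60; Statherian 200; Tonian 280 Myr.
Sorted longest-first: Tonian (280), Statherian (200), Cryogenian (85), Carboniferous (60), Ordovician (41.6), Quaternary (2.58).
The third longest is Cryogenian at 85 Myr.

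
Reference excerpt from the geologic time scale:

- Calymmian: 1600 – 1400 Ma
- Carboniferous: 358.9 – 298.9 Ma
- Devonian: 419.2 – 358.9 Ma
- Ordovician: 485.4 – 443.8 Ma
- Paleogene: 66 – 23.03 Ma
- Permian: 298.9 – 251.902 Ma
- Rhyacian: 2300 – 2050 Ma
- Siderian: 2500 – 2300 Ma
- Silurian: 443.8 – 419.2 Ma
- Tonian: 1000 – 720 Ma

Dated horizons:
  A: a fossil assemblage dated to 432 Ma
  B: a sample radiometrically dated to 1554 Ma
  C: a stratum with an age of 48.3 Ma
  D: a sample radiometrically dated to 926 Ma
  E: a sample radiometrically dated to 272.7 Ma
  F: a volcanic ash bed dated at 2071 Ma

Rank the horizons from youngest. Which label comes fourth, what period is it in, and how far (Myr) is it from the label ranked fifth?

Smaller Ma means younger, so youngest first: C 48.3 < E 272.7 < A 432 < D 926 < B 1554 < F 2071.
Counting 4 along gives D (926 Ma); the excerpt puts that inside the Tonian, 1000–720 Ma.
Next in line is B (1554 Ma), and 1554 − 926 = 628 Myr.

D, in the Tonian; 628 million years to B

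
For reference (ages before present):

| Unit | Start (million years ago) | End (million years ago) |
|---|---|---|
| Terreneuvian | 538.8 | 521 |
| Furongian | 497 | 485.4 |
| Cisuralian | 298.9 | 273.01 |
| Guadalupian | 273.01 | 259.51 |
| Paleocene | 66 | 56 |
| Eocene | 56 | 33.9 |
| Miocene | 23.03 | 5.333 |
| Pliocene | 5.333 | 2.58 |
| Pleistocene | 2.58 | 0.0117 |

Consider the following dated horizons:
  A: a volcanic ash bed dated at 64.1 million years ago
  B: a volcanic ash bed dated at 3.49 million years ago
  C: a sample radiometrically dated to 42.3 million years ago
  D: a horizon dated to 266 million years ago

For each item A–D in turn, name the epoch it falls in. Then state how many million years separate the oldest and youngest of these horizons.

A: 64.1 Ma lies in 66–56 Ma, so Paleocene.
B: 3.49 Ma lies in 5.333–2.58 Ma, so Pliocene.
C: 42.3 Ma lies in 56–33.9 Ma, so Eocene.
D: 266 Ma lies in 273.01–259.51 Ma, so Guadalupian.
Oldest = 266 Ma, youngest = 3.49 Ma → span 262.51 Myr.

A — Paleocene; B — Pliocene; C — Eocene; D — Guadalupian; span 262.51 million years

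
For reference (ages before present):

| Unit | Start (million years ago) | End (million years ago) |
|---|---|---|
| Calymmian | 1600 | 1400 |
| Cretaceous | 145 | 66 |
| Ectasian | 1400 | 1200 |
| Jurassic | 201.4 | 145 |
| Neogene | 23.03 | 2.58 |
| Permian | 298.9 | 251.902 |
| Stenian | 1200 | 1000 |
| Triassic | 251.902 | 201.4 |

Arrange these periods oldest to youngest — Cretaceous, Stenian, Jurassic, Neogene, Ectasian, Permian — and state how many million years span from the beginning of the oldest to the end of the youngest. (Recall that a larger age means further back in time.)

Ectasian, Stenian, Permian, Jurassic, Cretaceous, Neogene; total span 1397.42 Myr

Start ages (Ma): Ectasian 1400, Stenian 1200, Permian 298.9, Jurassic 201.4, Cretaceous 145, Neogene 23.03.
Ordered oldest to youngest: Ectasian, Stenian, Permian, Jurassic, Cretaceous, Neogene.
Span = 1400 − 2.58 = 1397.42 Myr.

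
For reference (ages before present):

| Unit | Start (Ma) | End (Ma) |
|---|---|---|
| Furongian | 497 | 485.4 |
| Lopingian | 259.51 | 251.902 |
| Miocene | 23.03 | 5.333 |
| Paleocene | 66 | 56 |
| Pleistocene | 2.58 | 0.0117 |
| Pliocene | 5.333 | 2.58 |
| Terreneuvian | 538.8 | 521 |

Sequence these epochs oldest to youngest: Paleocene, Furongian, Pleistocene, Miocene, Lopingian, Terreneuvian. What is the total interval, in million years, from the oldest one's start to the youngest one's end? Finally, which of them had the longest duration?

From the excerpt: Paleocene 66–56; Furongian 497–485.4; Pleistocene 2.58–0.0117; Miocene 23.03–5.333; Lopingian 259.51–251.902; Terreneuvian 538.8–521 (Ma).
Larger Ma is earlier, so the oldest is Terreneuvian and the youngest is Pleistocene; oldest to youngest: Terreneuvian, Furongian, Lopingian, Paleocene, Miocene, Pleistocene.
Oldest start 538.8 minus youngest end 0.0117 gives 538.7883 Myr overall.
Individual lengths (start − end): Lopingian 7.608; Pleistocene 2.5683; Furongian 11.6; Paleocene 10; Miocene 17.697; Terreneuvian 17.8. The largest is Terreneuvian at 17.8 Myr.

Terreneuvian, Furongian, Lopingian, Paleocene, Miocene, Pleistocene; total span 538.7883 Myr; longest is Terreneuvian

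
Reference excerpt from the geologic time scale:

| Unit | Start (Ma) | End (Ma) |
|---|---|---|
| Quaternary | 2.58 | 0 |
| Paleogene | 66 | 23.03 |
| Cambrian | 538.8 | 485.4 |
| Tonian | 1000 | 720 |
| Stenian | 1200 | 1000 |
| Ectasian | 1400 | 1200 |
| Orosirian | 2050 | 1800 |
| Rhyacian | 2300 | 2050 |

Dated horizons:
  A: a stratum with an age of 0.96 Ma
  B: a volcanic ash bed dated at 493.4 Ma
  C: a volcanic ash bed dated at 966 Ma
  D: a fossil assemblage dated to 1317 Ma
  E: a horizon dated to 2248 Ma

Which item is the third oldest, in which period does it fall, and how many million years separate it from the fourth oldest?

C, in the Tonian; 472.6 million years to B

Sorted oldest-first by Ma: E (2248), D (1317), C (966), B (493.4), A (0.96).
The third oldest is C at 966 Ma, which lies in 1000–720 Ma: the Tonian.
The fourth oldest is B at 493.4 Ma; separation = |966 − 493.4| = 472.6 Myr.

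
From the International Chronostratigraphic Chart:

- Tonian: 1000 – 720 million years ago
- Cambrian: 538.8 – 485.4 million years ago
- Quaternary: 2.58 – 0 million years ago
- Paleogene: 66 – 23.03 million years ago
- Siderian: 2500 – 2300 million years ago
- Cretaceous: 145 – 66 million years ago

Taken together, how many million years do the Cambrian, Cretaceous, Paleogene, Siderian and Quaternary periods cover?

377.95 million years

Each duration: Cambrian = 53.4; Cretaceous = 79; Paleogene = 42.97; Siderian = 200; Quaternary = 2.58.
Sum: 53.4 + 79 + 42.97 + 200 + 2.58 = 377.95 Myr.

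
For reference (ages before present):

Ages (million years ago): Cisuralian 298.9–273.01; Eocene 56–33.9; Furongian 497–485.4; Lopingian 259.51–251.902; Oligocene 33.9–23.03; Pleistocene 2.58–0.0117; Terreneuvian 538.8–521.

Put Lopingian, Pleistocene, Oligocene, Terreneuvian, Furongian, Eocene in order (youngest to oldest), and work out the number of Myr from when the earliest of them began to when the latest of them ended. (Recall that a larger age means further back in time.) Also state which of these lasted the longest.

Pleistocene, Oligocene, Eocene, Lopingian, Furongian, Terreneuvian; total span 538.7883 Myr; longest is Eocene

Start ages (Ma): Terreneuvian 538.8, Furongian 497, Lopingian 259.51, Eocene 56, Oligocene 33.9, Pleistocene 2.58.
Ordered youngest to oldest: Pleistocene, Oligocene, Eocene, Lopingian, Furongian, Terreneuvian.
Span = 538.8 − 0.0117 = 538.7883 Myr.
Durations: Terreneuvian 17.8, Lopingian 7.608, Oligocene 10.87, Eocene 22.1, Pleistocene 2.5683, Furongian 11.6 → longest is Eocene (22.1 Myr).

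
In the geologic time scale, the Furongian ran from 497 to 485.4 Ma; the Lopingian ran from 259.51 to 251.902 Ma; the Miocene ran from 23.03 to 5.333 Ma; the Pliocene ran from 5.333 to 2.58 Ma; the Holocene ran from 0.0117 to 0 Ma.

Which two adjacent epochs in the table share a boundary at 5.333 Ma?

The Miocene ends at 5.333 Ma and the Pliocene begins at 5.333 Ma, so they share that boundary.

Miocene and Pliocene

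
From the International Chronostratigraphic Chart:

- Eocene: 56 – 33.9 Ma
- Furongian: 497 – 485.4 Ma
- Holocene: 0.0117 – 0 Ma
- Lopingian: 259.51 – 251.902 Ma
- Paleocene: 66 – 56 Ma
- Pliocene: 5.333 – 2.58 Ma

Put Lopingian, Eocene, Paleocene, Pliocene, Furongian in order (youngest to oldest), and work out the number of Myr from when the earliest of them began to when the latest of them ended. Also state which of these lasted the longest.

From the excerpt: Lopingian 259.51–251.902; Eocene 56–33.9; Paleocene 66–56; Pliocene 5.333–2.58; Furongian 497–485.4 (Ma).
Larger Ma is earlier, so the oldest is Furongian and the youngest is Pliocene; youngest to oldest: Pliocene, Eocene, Paleocene, Lopingian, Furongian.
Oldest start 497 minus youngest end 2.58 gives 494.42 Myr overall.
Individual lengths (start − end): Pliocene 2.753; Eocene 22.1; Lopingian 7.608; Paleocene 10; Furongian 11.6. The largest is Eocene at 22.1 Myr.

Pliocene, Eocene, Paleocene, Lopingian, Furongian; total span 494.42 Myr; longest is Eocene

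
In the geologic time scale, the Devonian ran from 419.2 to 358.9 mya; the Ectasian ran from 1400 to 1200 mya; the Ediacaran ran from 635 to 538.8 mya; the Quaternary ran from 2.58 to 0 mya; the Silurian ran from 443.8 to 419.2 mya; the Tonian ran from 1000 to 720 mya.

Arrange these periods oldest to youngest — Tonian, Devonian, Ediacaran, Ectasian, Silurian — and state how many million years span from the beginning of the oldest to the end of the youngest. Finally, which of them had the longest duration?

Ectasian, Tonian, Ediacaran, Silurian, Devonian; total span 1041.1 Myr; longest is Tonian

Start ages (Ma): Ectasian 1400, Tonian 1000, Ediacaran 635, Silurian 443.8, Devonian 419.2.
Ordered oldest to youngest: Ectasian, Tonian, Ediacaran, Silurian, Devonian.
Span = 1400 − 358.9 = 1041.1 Myr.
Durations: Silurian 24.6, Ediacaran 96.2, Ectasian 200, Devonian 60.3, Tonian 280 → longest is Tonian (280 Myr).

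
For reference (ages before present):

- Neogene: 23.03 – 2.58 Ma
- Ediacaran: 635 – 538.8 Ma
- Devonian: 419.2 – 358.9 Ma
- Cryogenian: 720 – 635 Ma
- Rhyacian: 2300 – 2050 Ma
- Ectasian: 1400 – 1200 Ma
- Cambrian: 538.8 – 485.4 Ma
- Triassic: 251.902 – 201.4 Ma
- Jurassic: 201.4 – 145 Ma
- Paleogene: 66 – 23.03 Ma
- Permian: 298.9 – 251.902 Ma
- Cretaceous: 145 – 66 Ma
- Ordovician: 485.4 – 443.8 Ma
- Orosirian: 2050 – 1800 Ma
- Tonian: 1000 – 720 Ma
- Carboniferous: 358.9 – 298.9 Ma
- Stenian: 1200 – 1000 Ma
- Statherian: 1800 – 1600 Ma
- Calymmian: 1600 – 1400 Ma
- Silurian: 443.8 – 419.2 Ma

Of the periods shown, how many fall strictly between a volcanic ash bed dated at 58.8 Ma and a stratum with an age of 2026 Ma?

2026 Ma sits inside the Orosirian (2050–1800) and 58.8 Ma inside the Paleogene (66–23.03); neither of those is wholly between the two dates.
The listed periods lying completely between them are Statherian, Calymmian, Ectasian, Stenian, Tonian, Cryogenian, Ediacaran, Cambrian, Ordovician, Silurian, Devonian, Carboniferous, Permian, Triassic, Jurassic, Cretaceous — 16 in all.

16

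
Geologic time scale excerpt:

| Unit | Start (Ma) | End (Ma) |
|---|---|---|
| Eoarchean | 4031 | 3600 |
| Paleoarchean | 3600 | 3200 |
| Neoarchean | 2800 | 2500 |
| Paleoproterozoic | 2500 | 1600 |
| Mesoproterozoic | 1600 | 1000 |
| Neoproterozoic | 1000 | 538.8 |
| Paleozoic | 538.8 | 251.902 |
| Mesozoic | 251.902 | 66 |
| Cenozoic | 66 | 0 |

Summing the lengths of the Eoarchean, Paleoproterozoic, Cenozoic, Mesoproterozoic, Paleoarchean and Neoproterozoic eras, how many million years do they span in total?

Each duration: Eoarchean = 431; Paleoproterozoic = 900; Cenozoic = 66; Mesoproterozoic = 600; Paleoarchean = 400; Neoproterozoic = 461.2.
Sum: 431 + 900 + 66 + 600 + 400 + 461.2 = 2858.2 Myr.

2858.2 million years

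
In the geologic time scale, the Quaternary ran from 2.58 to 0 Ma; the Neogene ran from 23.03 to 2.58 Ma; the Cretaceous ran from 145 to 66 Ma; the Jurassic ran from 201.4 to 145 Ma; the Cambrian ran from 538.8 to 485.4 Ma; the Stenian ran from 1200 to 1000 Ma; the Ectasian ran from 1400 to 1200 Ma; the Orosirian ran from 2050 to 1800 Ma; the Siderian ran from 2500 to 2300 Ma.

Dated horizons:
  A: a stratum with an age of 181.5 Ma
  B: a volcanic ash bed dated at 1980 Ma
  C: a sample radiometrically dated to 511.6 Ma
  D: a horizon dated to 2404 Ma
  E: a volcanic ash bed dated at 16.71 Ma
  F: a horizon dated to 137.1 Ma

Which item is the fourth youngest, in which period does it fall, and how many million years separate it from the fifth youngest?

Sorted youngest-first by Ma: E (16.71), F (137.1), A (181.5), C (511.6), B (1980), D (2404).
The fourth youngest is C at 511.6 Ma, which lies in 538.8–485.4 Ma: the Cambrian.
The fifth youngest is B at 1980 Ma; separation = |511.6 − 1980| = 1468.4 Myr.

C, in the Cambrian; 1468.4 million years to B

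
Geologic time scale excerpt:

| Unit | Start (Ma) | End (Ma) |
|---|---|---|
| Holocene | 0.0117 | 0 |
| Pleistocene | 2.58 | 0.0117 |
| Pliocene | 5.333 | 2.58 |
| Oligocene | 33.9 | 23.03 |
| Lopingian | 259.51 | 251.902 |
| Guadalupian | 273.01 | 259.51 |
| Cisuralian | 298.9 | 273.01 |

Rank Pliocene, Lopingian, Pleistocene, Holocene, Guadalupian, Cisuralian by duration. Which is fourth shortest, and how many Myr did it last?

Start − end for each: Pliocene 5.333 − 2.58 = 2.753; Lopingian 259.51 − 251.902 = 7.608; Pleistocene 2.58 − 0.0117 = 2.5683; Holocene 0.0117 − 0 = 0.0117; Guadalupian 273.01 − 259.51 = 13.5; Cisuralian 298.9 − 273.01 = 25.89.
Ranking these from shortest: Holocene < Pleistocene < Pliocene < Lopingian < Guadalupian < Cisuralian.
Position 4 in that ranking is Lopingian, which lasted 7.608 Myr.

Lopingian, 7.608 million years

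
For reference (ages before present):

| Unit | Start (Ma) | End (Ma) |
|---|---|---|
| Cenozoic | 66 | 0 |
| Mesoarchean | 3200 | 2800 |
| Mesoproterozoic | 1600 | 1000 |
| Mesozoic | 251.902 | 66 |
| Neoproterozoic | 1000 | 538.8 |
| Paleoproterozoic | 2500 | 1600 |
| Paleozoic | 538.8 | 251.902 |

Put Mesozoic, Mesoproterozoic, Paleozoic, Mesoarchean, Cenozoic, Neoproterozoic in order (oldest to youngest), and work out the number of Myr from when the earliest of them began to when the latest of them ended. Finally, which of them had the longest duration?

From the excerpt: Mesozoic 251.902–66; Mesoproterozoic 1600–1000; Paleozoic 538.8–251.902; Mesoarchean 3200–2800; Cenozoic 66–0; Neoproterozoic 1000–538.8 (Ma).
Larger Ma is earlier, so the oldest is Mesoarchean and the youngest is Cenozoic; oldest to youngest: Mesoarchean, Mesoproterozoic, Neoproterozoic, Paleozoic, Mesozoic, Cenozoic.
Oldest start 3200 minus youngest end 0 gives 3200 Myr overall.
Individual lengths (start − end): Cenozoic 66; Mesozoic 185.902; Paleozoic 286.898; Mesoarchean 400; Neoproterozoic 461.2; Mesoproterozoic 600. The largest is Mesoproterozoic at 600 Myr.

Mesoarchean → Mesoproterozoic → Neoproterozoic → Paleozoic → Mesozoic → Cenozoic; total span 3200 Myr; longest is Mesoproterozoic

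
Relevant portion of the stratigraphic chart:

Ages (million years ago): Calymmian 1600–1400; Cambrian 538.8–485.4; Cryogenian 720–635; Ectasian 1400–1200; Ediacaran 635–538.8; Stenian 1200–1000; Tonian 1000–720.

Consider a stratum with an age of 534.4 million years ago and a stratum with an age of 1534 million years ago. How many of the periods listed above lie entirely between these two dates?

5

The older date is 1534 Ma and the younger is 534.4 Ma.
Periods with start < 1534 and end > 534.4 Ma: Ectasian (1400–1200), Stenian (1200–1000), Tonian (1000–720), Cryogenian (720–635), Ediacaran (635–538.8).
That is 5 complete periods.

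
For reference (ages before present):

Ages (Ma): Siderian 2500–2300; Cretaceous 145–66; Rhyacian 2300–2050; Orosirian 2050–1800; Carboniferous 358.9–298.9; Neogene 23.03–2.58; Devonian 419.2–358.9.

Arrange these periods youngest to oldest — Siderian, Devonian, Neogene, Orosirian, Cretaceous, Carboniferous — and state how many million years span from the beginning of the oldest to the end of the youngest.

Neogene → Cretaceous → Carboniferous → Devonian → Orosirian → Siderian; total span 2497.42 Myr

From the excerpt: Siderian 2500–2300; Devonian 419.2–358.9; Neogene 23.03–2.58; Orosirian 2050–1800; Cretaceous 145–66; Carboniferous 358.9–298.9 (Ma).
Larger Ma is earlier, so the oldest is Siderian and the youngest is Neogene; youngest to oldest: Neogene, Cretaceous, Carboniferous, Devonian, Orosirian, Siderian.
Oldest start 2500 minus youngest end 2.58 gives 2497.42 Myr overall.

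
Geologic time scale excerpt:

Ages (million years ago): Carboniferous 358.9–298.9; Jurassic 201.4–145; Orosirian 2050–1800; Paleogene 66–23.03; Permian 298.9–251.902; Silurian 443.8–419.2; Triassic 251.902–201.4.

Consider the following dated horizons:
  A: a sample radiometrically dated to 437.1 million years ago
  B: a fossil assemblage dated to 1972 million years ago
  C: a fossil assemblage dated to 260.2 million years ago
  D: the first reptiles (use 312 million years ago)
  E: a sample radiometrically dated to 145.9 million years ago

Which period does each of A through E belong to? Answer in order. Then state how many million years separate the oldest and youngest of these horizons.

A — Silurian; B — Orosirian; C — Permian; D — Carboniferous; E — Jurassic; span 1826.1 million years

A: 437.1 Ma lies in 443.8–419.2 Ma, so Silurian.
B: 1972 Ma lies in 2050–1800 Ma, so Orosirian.
C: 260.2 Ma lies in 298.9–251.902 Ma, so Permian.
D: 312 Ma lies in 358.9–298.9 Ma, so Carboniferous.
E: 145.9 Ma lies in 201.4–145 Ma, so Jurassic.
Oldest = 1972 Ma, youngest = 145.9 Ma → span 1826.1 Myr.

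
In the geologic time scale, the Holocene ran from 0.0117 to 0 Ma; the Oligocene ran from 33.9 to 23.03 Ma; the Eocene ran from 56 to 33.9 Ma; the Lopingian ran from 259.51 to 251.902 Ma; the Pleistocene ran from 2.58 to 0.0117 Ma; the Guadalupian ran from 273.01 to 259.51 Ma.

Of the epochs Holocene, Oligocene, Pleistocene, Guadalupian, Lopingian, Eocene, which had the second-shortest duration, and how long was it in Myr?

Start − end for each: Holocene 0.0117 − 0 = 0.0117; Oligocene 33.9 − 23.03 = 10.87; Pleistocene 2.58 − 0.0117 = 2.5683; Guadalupian 273.01 − 259.51 = 13.5; Lopingian 259.51 − 251.902 = 7.608; Eocene 56 − 33.9 = 22.1.
Ranking these from shortest: Holocene < Pleistocene < Lopingian < Oligocene < Guadalupian < Eocene.
Position 2 in that ranking is Pleistocene, which lasted 2.5683 Myr.

Pleistocene, 2.5683 million years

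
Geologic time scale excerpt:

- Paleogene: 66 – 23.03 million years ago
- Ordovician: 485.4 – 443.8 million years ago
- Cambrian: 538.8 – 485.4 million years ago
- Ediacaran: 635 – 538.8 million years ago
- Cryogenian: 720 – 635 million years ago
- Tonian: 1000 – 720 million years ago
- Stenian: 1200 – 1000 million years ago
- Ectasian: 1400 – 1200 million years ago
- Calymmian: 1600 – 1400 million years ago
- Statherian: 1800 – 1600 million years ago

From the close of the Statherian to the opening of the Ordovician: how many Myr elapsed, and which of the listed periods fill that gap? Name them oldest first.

1114.6 million years; Calymmian, Ectasian, Stenian, Tonian, Cryogenian, Ediacaran, Cambrian

End of Statherian = 1600 Ma; start of Ordovician = 485.4 Ma.
Gap = 1600 − 485.4 = 1114.6 Myr.
Periods wholly inside 1600–485.4 Ma: Calymmian (1600–1400), Ectasian (1400–1200), Stenian (1200–1000), Tonian (1000–720), Cryogenian (720–635), Ediacaran (635–538.8), Cambrian (538.8–485.4).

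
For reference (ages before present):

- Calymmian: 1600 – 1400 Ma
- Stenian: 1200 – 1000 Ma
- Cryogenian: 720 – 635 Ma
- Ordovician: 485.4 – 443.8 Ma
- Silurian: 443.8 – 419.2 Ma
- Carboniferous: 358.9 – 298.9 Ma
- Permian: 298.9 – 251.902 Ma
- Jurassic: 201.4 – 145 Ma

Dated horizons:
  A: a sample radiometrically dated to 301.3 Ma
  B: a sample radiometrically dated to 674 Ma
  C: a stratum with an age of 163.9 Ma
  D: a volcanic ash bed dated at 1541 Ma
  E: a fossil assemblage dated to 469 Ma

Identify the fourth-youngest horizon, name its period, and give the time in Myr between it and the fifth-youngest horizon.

B, in the Cryogenian; 867 million years to D

Sorted youngest-first by Ma: C (163.9), A (301.3), E (469), B (674), D (1541).
The fourth youngest is B at 674 Ma, which lies in 720–635 Ma: the Cryogenian.
The fifth youngest is D at 1541 Ma; separation = |674 − 1541| = 867 Myr.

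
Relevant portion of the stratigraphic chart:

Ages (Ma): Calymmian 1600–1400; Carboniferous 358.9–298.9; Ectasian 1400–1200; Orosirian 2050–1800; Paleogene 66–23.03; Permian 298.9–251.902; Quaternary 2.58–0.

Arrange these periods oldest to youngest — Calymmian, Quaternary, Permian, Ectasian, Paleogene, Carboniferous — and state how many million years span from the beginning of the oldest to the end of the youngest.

Calymmian → Ectasian → Carboniferous → Permian → Paleogene → Quaternary; total span 1600 Myr

Start ages (Ma): Calymmian 1600, Ectasian 1400, Carboniferous 358.9, Permian 298.9, Paleogene 66, Quaternary 2.58.
Ordered oldest to youngest: Calymmian, Ectasian, Carboniferous, Permian, Paleogene, Quaternary.
Span = 1600 − 0 = 1600 Myr.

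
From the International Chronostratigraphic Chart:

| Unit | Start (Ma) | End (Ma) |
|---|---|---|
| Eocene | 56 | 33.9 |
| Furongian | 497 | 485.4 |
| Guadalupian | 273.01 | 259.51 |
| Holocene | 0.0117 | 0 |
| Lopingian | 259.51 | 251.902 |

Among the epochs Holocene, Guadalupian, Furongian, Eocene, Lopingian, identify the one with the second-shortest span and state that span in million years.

Start − end for each: Holocene 0.0117 − 0 = 0.0117; Guadalupian 273.01 − 259.51 = 13.5; Furongian 497 − 485.4 = 11.6; Eocene 56 − 33.9 = 22.1; Lopingian 259.51 − 251.902 = 7.608.
Ranking these from shortest: Holocene < Lopingian < Furongian < Guadalupian < Eocene.
Position 2 in that ranking is Lopingian, which lasted 7.608 Myr.

Lopingian, 7.608 million years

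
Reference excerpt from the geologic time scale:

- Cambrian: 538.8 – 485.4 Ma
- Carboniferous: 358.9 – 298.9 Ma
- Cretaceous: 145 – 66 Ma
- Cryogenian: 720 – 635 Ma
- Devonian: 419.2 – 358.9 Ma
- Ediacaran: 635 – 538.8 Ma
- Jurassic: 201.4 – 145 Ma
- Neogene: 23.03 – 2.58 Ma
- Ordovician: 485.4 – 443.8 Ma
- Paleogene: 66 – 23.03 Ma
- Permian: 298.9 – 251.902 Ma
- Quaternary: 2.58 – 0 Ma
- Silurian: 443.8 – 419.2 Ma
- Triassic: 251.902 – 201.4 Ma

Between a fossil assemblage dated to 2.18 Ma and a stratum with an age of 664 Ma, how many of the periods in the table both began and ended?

664 Ma sits inside the Cryogenian (720–635) and 2.18 Ma inside the Quaternary (2.58–0); neither of those is wholly between the two dates.
The listed periods lying completely between them are Ediacaran, Cambrian, Ordovician, Silurian, Devonian, Carboniferous, Permian, Triassic, Jurassic, Cretaceous, Paleogene, Neogene — 12 in all.

12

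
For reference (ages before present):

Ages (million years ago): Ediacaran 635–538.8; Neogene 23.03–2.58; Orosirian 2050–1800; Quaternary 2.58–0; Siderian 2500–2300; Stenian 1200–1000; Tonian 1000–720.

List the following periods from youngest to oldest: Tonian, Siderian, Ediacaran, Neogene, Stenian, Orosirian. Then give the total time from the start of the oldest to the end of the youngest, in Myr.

Neogene → Ediacaran → Tonian → Stenian → Orosirian → Siderian; total span 2497.42 Myr

Start ages (Ma): Siderian 2500, Orosirian 2050, Stenian 1200, Tonian 1000, Ediacaran 635, Neogene 23.03.
Ordered youngest to oldest: Neogene, Ediacaran, Tonian, Stenian, Orosirian, Siderian.
Span = 2500 − 2.58 = 2497.42 Myr.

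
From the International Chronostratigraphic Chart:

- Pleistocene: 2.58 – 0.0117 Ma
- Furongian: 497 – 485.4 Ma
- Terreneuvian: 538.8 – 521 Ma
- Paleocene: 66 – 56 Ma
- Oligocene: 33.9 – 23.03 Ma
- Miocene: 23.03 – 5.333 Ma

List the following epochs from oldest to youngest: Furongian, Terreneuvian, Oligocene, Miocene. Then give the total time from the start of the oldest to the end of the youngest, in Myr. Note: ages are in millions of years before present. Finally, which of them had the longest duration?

From the excerpt: Furongian 497–485.4; Terreneuvian 538.8–521; Oligocene 33.9–23.03; Miocene 23.03–5.333 (Ma).
Larger Ma is earlier, so the oldest is Terreneuvian and the youngest is Miocene; oldest to youngest: Terreneuvian, Furongian, Oligocene, Miocene.
Oldest start 538.8 minus youngest end 5.333 gives 533.467 Myr overall.
Individual lengths (start − end): Oligocene 10.87; Miocene 17.697; Furongian 11.6; Terreneuvian 17.8. The largest is Terreneuvian at 17.8 Myr.

Terreneuvian → Furongian → Oligocene → Miocene; total span 533.467 Myr; longest is Terreneuvian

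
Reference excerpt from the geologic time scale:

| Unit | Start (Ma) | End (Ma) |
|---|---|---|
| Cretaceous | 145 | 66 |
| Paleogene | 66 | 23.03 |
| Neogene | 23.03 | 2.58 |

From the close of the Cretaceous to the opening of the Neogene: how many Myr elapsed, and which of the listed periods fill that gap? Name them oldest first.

42.97 million years; Paleogene

End of Cretaceous = 66 Ma; start of Neogene = 23.03 Ma.
Gap = 66 − 23.03 = 42.97 Myr.
Periods wholly inside 66–23.03 Ma: Paleogene (66–23.03).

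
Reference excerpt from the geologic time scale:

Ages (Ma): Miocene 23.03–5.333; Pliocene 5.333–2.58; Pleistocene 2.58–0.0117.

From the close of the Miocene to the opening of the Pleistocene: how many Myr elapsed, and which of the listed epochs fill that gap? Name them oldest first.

End of Miocene = 5.333 Ma; start of Pleistocene = 2.58 Ma.
Gap = 5.333 − 2.58 = 2.753 Myr.
Epochs wholly inside 5.333–2.58 Ma: Pliocene (5.333–2.58).

2.753 million years; Pliocene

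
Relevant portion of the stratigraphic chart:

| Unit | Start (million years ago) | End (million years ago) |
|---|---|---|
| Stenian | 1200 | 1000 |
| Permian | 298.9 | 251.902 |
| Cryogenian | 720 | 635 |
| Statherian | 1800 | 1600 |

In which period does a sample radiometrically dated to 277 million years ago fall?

277 Ma lies between 298.9 and 251.902 Ma, so it falls in the Permian.

Permian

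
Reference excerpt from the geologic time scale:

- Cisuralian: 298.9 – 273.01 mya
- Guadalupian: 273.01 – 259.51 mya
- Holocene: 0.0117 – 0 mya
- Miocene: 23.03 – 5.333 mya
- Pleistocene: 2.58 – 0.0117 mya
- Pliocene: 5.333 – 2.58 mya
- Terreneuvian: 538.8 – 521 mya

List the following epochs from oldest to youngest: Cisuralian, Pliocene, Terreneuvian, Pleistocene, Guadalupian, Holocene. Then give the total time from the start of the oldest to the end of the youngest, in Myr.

Terreneuvian, Cisuralian, Guadalupian, Pliocene, Pleistocene, Holocene; total span 538.8 Myr

From the excerpt: Cisuralian 298.9–273.01; Pliocene 5.333–2.58; Terreneuvian 538.8–521; Pleistocene 2.58–0.0117; Guadalupian 273.01–259.51; Holocene 0.0117–0 (Ma).
Larger Ma is earlier, so the oldest is Terreneuvian and the youngest is Holocene; oldest to youngest: Terreneuvian, Cisuralian, Guadalupian, Pliocene, Pleistocene, Holocene.
Oldest start 538.8 minus youngest end 0 gives 538.8 Myr overall.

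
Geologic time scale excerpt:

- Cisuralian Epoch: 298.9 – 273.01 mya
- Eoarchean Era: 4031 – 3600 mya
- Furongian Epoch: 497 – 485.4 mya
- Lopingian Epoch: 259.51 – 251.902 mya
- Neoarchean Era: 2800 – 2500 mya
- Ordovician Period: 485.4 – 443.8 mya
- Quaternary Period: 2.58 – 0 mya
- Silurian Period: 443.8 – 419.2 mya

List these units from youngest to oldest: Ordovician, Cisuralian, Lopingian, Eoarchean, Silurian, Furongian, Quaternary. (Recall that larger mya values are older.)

The oldest of these is Eoarchean (starts 4031 Ma) and the youngest is Quaternary (ends 0 Ma).
In between, by decreasing start age: Furongian (497), Ordovician (485.4), Silurian (443.8), Cisuralian (298.9), Lopingian (259.51).
Listing youngest first means reversing that sequence.

Quaternary, then Lopingian, then Cisuralian, then Silurian, then Ordovician, then Furongian, then Eoarchean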